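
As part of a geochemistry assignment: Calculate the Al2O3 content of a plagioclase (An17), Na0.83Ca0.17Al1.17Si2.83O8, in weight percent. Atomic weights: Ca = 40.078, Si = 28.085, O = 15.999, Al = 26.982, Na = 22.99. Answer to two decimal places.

M(Na0.83Ca0.17Al1.17Si2.83O8) = 264.936 g/mol; M(Al2O3) = 101.961 g/mol.
Moles Al2O3 per formula unit = 1.17 Al ÷ 2 = 0.5850.
Al2O3 fraction = (0.5850 × 101.961) / 264.936 = 59.647/264.936 = 0.2251.

22.51 wt%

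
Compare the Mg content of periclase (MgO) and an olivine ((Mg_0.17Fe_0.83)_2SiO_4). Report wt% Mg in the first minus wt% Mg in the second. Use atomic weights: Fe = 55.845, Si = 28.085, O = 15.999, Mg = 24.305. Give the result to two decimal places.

M(MgO) = 40.304 g/mol, so wt% Mg = 24.305/40.304 × 100 = 60.30%.
M((Mg_0.17Fe_0.83)_2SiO_4) = 193.047 g/mol, so wt% Mg = 8.264/193.047 × 100 = 4.28%.
60.30 − 4.28 = 56.02 pp.

56.02 percentage points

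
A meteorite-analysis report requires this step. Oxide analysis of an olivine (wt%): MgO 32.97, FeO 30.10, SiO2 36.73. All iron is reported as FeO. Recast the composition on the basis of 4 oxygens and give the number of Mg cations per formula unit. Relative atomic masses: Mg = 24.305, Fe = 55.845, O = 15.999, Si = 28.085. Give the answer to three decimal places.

MgO: 32.97/40.304 = 0.81803 mol → 0.81803 mol Mg, 0.81803 mol O.
FeO: 30.10/71.844 = 0.41896 mol → 0.41896 mol Fe, 0.41896 mol O.
SiO2: 36.73/60.083 = 0.61132 mol → 0.61132 mol Si, 1.22264 mol O.
Total oxygen = 2.45963 mol. Normalization factor = 4/2.45963 = 1.62626.
Mg per 4 O = 0.81803 × 1.62626 = 1.330.

1.330 Mg apfu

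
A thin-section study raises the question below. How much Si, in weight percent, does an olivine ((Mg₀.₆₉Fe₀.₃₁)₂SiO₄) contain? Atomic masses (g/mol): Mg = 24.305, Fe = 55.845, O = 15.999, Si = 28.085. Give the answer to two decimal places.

17.53 weight percent

Formula mass = 1.38*24.305 + 0.62*55.845 + 1*28.085 + 4*15.999 = 160.246 g/mol, of which 28.085 g is Si.
So Si makes up 28.085/160.246 = 0.1753 of the mass, i.e. 17.53%.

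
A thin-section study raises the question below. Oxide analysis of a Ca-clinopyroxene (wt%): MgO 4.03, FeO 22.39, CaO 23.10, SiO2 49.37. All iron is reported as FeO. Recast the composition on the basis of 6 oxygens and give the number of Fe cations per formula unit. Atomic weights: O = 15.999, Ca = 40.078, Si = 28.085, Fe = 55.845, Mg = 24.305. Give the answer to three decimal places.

4.03 wt% MgO ÷ 40.304 g/mol = 0.09999 mol, giving 0.09999 Mg and 0.09999 O.
22.39 wt% FeO ÷ 71.844 g/mol = 0.31165 mol, giving 0.31165 Fe and 0.31165 O.
23.10 wt% CaO ÷ 56.077 g/mol = 0.41193 mol, giving 0.41193 Ca and 0.41193 O.
49.37 wt% SiO2 ÷ 60.083 g/mol = 0.82170 mol, giving 0.82170 Si and 1.64340 O.
Oxygen sums to 2.46697; scaling by 6/2.46697 = 2.43213 puts the formula on 6 O.
Fe: 0.31165 × 2.43213 = 0.758 atoms per formula unit.

0.758 Fe apfu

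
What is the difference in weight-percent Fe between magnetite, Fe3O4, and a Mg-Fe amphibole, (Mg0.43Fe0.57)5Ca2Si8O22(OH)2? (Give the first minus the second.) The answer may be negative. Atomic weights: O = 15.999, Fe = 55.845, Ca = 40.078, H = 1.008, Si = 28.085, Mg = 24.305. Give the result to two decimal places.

54.72 percentage points

Fe in Fe3O4: molar mass 231.531 g/mol; 3×55.845 = 167.535 g → 72.36 wt%.
Fe in (Mg0.43Fe0.57)5Ca2Si8O22(OH)2: molar mass 902.242 g/mol; 2.85×55.845 = 159.158 g → 17.64 wt%.
Difference = 72.36 − 17.64 = 54.72 percentage points.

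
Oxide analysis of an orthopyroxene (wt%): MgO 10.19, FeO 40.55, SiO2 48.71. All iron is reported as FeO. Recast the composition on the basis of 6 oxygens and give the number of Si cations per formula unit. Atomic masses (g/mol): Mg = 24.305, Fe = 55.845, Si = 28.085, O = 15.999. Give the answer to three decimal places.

1.995 Si apfu

10.19 wt% MgO ÷ 40.304 g/mol = 0.25283 mol, giving 0.25283 Mg and 0.25283 O.
40.55 wt% FeO ÷ 71.844 g/mol = 0.56442 mol, giving 0.56442 Fe and 0.56442 O.
48.71 wt% SiO2 ÷ 60.083 g/mol = 0.81071 mol, giving 0.81071 Si and 1.62142 O.
Oxygen sums to 2.43867; scaling by 6/2.43867 = 2.46036 puts the formula on 6 O.
Si: 0.81071 × 2.46036 = 1.995 atoms per formula unit.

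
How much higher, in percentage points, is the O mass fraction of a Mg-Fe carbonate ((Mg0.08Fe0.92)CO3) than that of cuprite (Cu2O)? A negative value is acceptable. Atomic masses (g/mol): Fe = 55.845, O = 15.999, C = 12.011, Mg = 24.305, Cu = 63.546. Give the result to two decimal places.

M((Mg0.08Fe0.92)CO3) = 113.330 g/mol, so wt% O = 47.997/113.330 × 100 = 42.35%.
M(Cu2O) = 143.091 g/mol, so wt% O = 15.999/143.091 × 100 = 11.18%.
42.35 − 11.18 = 31.17 pp.

31.17 percentage points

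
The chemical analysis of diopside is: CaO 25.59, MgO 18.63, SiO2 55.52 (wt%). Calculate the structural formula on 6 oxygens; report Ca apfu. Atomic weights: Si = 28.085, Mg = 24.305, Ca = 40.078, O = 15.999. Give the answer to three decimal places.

0.990 Ca apfu

25.59 wt% CaO ÷ 56.077 g/mol = 0.45634 mol, giving 0.45634 Ca and 0.45634 O.
18.63 wt% MgO ÷ 40.304 g/mol = 0.46224 mol, giving 0.46224 Mg and 0.46224 O.
55.52 wt% SiO2 ÷ 60.083 g/mol = 0.92406 mol, giving 0.92406 Si and 1.84812 O.
Oxygen sums to 2.76670; scaling by 6/2.76670 = 2.16865 puts the formula on 6 O.
Ca: 0.45634 × 2.16865 = 0.990 atoms per formula unit.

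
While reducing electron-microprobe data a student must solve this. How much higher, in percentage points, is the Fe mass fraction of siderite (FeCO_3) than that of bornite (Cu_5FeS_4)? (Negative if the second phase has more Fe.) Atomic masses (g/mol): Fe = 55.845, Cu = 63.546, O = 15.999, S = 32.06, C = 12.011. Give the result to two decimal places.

First mineral: 55.845 g Fe in 115.853 g formula = 48.20 wt% Fe.
Second mineral: 55.845 g Fe in 501.815 g formula = 11.13 wt% Fe.
48.20% − 11.13% gives a difference of 37.07 percentage points.

37.07 percentage points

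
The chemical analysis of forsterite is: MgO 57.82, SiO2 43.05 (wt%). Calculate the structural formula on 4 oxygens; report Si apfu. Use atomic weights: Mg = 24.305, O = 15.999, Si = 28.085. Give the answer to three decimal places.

MgO: 57.82/40.304 = 1.43460 mol → 1.43460 mol Mg, 1.43460 mol O.
SiO2: 43.05/60.083 = 0.71651 mol → 0.71651 mol Si, 1.43302 mol O.
Total oxygen = 2.86762 mol. Normalization factor = 4/2.86762 = 1.39488.
Si per 4 O = 0.71651 × 1.39488 = 0.999.

0.999 Si apfu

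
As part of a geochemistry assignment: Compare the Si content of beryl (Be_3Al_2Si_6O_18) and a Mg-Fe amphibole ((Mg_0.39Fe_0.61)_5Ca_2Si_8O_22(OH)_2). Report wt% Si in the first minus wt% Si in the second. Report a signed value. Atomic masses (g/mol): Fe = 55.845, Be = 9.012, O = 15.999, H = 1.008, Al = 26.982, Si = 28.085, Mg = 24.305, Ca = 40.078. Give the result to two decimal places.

M(Be_3Al_2Si_6O_18) = 537.492 g/mol, so wt% Si = 168.510/537.492 × 100 = 31.35%.
M((Mg_0.39Fe_0.61)_5Ca_2Si_8O_22(OH)_2) = 908.550 g/mol, so wt% Si = 224.680/908.550 × 100 = 24.73%.
31.35 − 24.73 = 6.62 pp.

6.62 percentage points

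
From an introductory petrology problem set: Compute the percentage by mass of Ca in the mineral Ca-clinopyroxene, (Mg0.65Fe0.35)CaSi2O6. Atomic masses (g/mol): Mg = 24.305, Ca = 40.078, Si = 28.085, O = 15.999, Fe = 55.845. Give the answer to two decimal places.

17.61 wt%

Formula mass = 0.65×24.305 + 0.35×55.845 + 1×40.078 + 2×28.085 + 6×15.999 = 227.586 g/mol, of which 40.078 g is Ca.
So Ca makes up 40.078/227.586 = 0.1761 of the mass, i.e. 17.61%.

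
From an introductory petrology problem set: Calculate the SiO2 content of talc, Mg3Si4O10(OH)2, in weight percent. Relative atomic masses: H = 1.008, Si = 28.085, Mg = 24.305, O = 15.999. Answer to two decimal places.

63.37 wt%

Formula mass = 379.259 g/mol.
4 Si → 4.0000 mol SiO2 per formula unit; M(SiO2) = 60.083, so SiO2 mass = 240.332 g.
240.332/379.259 × 100 = 63.37 wt%.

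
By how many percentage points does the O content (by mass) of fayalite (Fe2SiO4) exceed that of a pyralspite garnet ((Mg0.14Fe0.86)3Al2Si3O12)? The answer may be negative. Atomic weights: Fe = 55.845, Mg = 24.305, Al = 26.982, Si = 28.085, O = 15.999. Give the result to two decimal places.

O in Fe2SiO4: molar mass 203.771 g/mol; 4×15.999 = 63.996 g → 31.41 wt%.
O in (Mg0.14Fe0.86)3Al2Si3O12: molar mass 484.495 g/mol; 12×15.999 = 191.988 g → 39.63 wt%.
Difference = 31.41 − 39.63 = -8.22 percentage points.

-8.22 percentage points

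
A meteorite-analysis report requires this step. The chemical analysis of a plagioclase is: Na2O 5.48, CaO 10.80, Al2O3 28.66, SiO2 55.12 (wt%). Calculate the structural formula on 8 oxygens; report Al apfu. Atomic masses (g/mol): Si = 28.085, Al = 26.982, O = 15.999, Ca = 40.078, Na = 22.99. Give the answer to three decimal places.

5.48 wt% Na2O ÷ 61.979 g/mol = 0.08842 mol, giving 0.17684 Na and 0.08842 O.
10.80 wt% CaO ÷ 56.077 g/mol = 0.19259 mol, giving 0.19259 Ca and 0.19259 O.
28.66 wt% Al2O3 ÷ 101.961 g/mol = 0.28109 mol, giving 0.56218 Al and 0.84327 O.
55.12 wt% SiO2 ÷ 60.083 g/mol = 0.91740 mol, giving 0.91740 Si and 1.83480 O.
Oxygen sums to 2.95908; scaling by 8/2.95908 = 2.70354 puts the formula on 8 O.
Al: 0.56218 × 2.70354 = 1.520 atoms per formula unit.

1.520 Al apfu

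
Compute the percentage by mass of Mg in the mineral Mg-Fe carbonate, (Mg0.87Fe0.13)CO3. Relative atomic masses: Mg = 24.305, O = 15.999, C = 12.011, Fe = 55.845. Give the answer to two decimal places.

Molar mass of (Mg0.87Fe0.13)CO3: 0.87×24.305 + 0.13×55.845 + 1×12.011 + 3×15.999 = 88.413 g/mol.
Mass of Mg per formula unit: 0.87 × 24.305 = 21.145 g.
Weight fraction Mg = 21.145 / 88.413 = 0.2392.

23.92 mass %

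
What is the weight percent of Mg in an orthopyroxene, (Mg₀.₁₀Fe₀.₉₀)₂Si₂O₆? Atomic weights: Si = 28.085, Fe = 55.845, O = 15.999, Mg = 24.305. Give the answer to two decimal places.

1.89 weight percent

Formula mass = 0.20×24.305 + 1.80×55.845 + 2×28.085 + 6×15.999 = 257.546 g/mol, of which 4.861 g is Mg.
So Mg makes up 4.861/257.546 = 0.0189 of the mass, i.e. 1.89%.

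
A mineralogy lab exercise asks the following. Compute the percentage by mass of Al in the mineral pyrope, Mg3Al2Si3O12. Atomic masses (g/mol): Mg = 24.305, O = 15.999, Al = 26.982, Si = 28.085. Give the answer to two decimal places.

13.39 weight percent

Molar mass of Mg3Al2Si3O12: 3×24.305 + 2×26.982 + 3×28.085 + 12×15.999 = 403.122 g/mol.
Mass of Al per formula unit: 2 × 26.982 = 53.964 g.
Weight fraction Al = 53.964 / 403.122 = 0.1339.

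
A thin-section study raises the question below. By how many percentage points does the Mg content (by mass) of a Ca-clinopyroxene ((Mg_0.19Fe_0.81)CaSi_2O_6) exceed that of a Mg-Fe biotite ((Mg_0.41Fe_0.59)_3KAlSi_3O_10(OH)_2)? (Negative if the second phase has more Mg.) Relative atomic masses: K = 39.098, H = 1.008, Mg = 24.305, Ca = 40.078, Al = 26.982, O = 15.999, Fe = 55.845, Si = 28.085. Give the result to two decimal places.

-4.41 percentage points

First mineral: 4.618 g Mg in 242.094 g formula = 1.91 wt% Mg.
Second mineral: 29.895 g Mg in 473.080 g formula = 6.32 wt% Mg.
1.91% − 6.32% gives a difference of -4.41 percentage points.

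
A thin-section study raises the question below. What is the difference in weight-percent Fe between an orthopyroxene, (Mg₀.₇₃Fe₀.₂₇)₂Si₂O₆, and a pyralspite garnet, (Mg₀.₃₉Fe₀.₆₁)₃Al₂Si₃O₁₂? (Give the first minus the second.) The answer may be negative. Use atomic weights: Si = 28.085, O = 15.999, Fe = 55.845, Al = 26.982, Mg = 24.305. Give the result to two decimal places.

First mineral: 30.156 g Fe in 217.806 g formula = 13.85 wt% Fe.
Second mineral: 102.196 g Fe in 460.840 g formula = 22.18 wt% Fe.
13.85% − 22.18% gives a difference of -8.33 percentage points.

-8.33 percentage points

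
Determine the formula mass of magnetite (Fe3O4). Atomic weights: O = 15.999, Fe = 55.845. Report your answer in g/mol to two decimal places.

The formula mass is the sum 3·55.845 + 4·15.999.

231.53 g/mol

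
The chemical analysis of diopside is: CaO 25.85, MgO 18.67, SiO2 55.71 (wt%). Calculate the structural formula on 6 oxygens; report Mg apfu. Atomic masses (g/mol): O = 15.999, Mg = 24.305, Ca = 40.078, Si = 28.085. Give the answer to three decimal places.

CaO: 25.85/56.077 = 0.46097 mol → 0.46097 mol Ca, 0.46097 mol O.
MgO: 18.67/40.304 = 0.46323 mol → 0.46323 mol Mg, 0.46323 mol O.
SiO2: 55.71/60.083 = 0.92722 mol → 0.92722 mol Si, 1.85444 mol O.
Total oxygen = 2.77864 mol. Normalization factor = 6/2.77864 = 2.15933.
Mg per 6 O = 0.46323 × 2.15933 = 1.000.

1.000 Mg apfu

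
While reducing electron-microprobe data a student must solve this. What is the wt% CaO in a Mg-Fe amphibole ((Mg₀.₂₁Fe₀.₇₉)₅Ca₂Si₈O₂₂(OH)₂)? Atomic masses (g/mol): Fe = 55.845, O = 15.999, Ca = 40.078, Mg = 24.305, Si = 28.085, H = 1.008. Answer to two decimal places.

11.97 wt%

M((Mg₀.₂₁Fe₀.₇₉)₅Ca₂Si₈O₂₂(OH)₂) = 936.936 g/mol; M(CaO) = 56.077 g/mol.
Moles CaO per formula unit = 2 Ca ÷ 1 = 2.0000.
CaO fraction = (2.0000 × 56.077) / 936.936 = 112.154/936.936 = 0.1197.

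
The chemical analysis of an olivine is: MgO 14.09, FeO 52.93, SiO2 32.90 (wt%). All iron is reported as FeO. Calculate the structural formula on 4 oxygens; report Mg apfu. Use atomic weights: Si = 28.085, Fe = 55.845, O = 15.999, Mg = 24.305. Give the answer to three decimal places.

0.641 Mg apfu

MgO: 14.09/40.304 = 0.34959 mol → 0.34959 mol Mg, 0.34959 mol O.
FeO: 52.93/71.844 = 0.73674 mol → 0.73674 mol Fe, 0.73674 mol O.
SiO2: 32.90/60.083 = 0.54758 mol → 0.54758 mol Si, 1.09516 mol O.
Total oxygen = 2.18149 mol. Normalization factor = 4/2.18149 = 1.83361.
Mg per 4 O = 0.34959 × 1.83361 = 0.641.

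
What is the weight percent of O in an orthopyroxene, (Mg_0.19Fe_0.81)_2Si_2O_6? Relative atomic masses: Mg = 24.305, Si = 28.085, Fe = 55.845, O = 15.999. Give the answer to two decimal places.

38.11 mass %

M((Mg_0.19Fe_0.81)_2Si_2O_6) = 251.869 g/mol.
O contributes 6 × 15.999 = 95.994 g per mole.
95.994/251.869 = 0.3811 → 38.11%.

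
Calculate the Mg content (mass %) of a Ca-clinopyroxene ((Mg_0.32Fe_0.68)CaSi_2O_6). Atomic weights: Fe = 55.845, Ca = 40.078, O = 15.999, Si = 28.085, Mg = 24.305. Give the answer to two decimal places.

Formula mass = 0.32·24.305 + 0.68·55.845 + 1·40.078 + 2·28.085 + 6·15.999 = 237.994 g/mol, of which 7.778 g is Mg.
So Mg makes up 7.778/237.994 = 0.0327 of the mass, i.e. 3.27%.

3.27 mass %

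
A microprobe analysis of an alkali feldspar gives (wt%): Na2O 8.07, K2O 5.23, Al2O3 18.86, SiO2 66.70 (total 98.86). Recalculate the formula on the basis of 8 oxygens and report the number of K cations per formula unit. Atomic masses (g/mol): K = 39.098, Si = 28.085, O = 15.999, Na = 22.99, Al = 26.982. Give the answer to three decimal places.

0.300 K apfu

8.07 wt% Na2O ÷ 61.979 g/mol = 0.13021 mol, giving 0.26042 Na and 0.13021 O.
5.23 wt% K2O ÷ 94.195 g/mol = 0.05552 mol, giving 0.11104 K and 0.05552 O.
18.86 wt% Al2O3 ÷ 101.961 g/mol = 0.18497 mol, giving 0.36994 Al and 0.55491 O.
66.70 wt% SiO2 ÷ 60.083 g/mol = 1.11013 mol, giving 1.11013 Si and 2.22026 O.
Oxygen sums to 2.96090; scaling by 8/2.96090 = 2.70188 puts the formula on 8 O.
K: 0.11104 × 2.70188 = 0.300 atoms per formula unit.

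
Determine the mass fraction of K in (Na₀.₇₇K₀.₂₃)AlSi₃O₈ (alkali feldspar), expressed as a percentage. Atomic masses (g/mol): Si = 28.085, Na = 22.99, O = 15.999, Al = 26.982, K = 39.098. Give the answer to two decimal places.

Formula mass = 0.77·22.99 + 0.23·39.098 + 1·26.982 + 3·28.085 + 8·15.999 = 265.924 g/mol, of which 8.993 g is K.
So K makes up 8.993/265.924 = 0.0338 of the mass, i.e. 3.38%.

3.38 weight percent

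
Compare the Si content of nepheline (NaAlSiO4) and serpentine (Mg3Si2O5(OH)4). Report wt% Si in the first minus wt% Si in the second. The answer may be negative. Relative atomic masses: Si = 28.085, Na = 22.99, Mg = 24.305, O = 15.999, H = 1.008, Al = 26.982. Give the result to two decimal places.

First mineral: 28.085 g Si in 142.053 g formula = 19.77 wt% Si.
Second mineral: 56.170 g Si in 277.108 g formula = 20.27 wt% Si.
19.77% − 20.27% gives a difference of -0.50 percentage points.

-0.50 percentage points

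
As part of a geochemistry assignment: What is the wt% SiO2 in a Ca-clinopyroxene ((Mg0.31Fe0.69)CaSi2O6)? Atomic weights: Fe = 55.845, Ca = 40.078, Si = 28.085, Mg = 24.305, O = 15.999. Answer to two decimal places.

Molar mass of (Mg0.31Fe0.69)CaSi2O6 = 0.31*24.305 + 0.69*55.845 + 1*40.078 + 2*28.085 + 6*15.999 = 238.310 g/mol.
Each formula unit contains 2 Si, equivalent to 2/1 = 2.0000 mol SiO2.
M(SiO2) = 1×28.085 + 2×15.999 = 60.083 g/mol.
Mass of SiO2 per formula unit = 2.0000 × 60.083 = 120.166 g.
SiO2 wt% = 120.166 / 238.310 × 100 = 50.42%.

50.42 wt%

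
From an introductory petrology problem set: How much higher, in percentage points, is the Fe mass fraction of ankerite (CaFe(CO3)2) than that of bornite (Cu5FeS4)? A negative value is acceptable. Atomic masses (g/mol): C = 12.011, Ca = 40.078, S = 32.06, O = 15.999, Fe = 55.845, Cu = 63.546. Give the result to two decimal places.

14.73 percentage points

Fe in CaFe(CO3)2: molar mass 215.939 g/mol; 1×55.845 = 55.845 g → 25.86 wt%.
Fe in Cu5FeS4: molar mass 501.815 g/mol; 1×55.845 = 55.845 g → 11.13 wt%.
Difference = 25.86 − 11.13 = 14.73 percentage points.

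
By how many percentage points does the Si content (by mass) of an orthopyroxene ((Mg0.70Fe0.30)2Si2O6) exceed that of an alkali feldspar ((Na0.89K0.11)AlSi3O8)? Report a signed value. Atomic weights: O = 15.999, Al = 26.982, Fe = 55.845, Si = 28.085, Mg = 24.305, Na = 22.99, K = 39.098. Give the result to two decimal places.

M((Mg0.70Fe0.30)2Si2O6) = 219.698 g/mol, so wt% Si = 56.170/219.698 × 100 = 25.57%.
M((Na0.89K0.11)AlSi3O8) = 263.991 g/mol, so wt% Si = 84.255/263.991 × 100 = 31.92%.
25.57 − 31.92 = -6.35 pp.

-6.35 percentage points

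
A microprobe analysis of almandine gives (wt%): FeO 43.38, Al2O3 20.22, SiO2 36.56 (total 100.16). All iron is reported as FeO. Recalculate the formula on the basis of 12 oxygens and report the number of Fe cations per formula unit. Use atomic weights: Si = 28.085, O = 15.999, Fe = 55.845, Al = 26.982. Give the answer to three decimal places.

2.999 Fe apfu

43.38 wt% FeO ÷ 71.844 g/mol = 0.60381 mol, giving 0.60381 Fe and 0.60381 O.
20.22 wt% Al2O3 ÷ 101.961 g/mol = 0.19831 mol, giving 0.39662 Al and 0.59493 O.
36.56 wt% SiO2 ÷ 60.083 g/mol = 0.60849 mol, giving 0.60849 Si and 1.21698 O.
Oxygen sums to 2.41572; scaling by 12/2.41572 = 4.96746 puts the formula on 12 O.
Fe: 0.60381 × 4.96746 = 2.999 atoms per formula unit.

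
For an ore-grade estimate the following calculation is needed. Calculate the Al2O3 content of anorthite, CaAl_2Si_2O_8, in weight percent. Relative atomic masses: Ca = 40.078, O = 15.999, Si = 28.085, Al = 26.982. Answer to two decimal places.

Molar mass of CaAl_2Si_2O_8 = 1×40.078 + 2×26.982 + 2×28.085 + 8×15.999 = 278.204 g/mol.
Each formula unit contains 2 Al, equivalent to 2/2 = 1.0000 mol Al2O3.
M(Al2O3) = 2×26.982 + 3×15.999 = 101.961 g/mol.
Mass of Al2O3 per formula unit = 1.0000 × 101.961 = 101.961 g.
Al2O3 wt% = 101.961 / 278.204 × 100 = 36.65%.

36.65 wt%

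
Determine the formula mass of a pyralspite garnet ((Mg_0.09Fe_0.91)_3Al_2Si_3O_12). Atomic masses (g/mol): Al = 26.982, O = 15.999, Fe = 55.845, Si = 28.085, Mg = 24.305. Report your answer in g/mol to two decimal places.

M = 0.27×24.305 + 2.73×55.845 + 2×26.982 + 3×28.085 + 12×15.999

489.23 g/mol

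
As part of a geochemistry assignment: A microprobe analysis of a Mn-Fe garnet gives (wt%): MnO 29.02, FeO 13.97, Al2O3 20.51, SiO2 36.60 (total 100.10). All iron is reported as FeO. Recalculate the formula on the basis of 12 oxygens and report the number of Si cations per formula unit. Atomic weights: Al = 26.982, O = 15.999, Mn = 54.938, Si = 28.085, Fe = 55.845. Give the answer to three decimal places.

3.014 Si apfu

MnO (M=70.937): mol = 0.40910; Mn = 0.40910, O = 0.40910.
FeO (M=71.844): mol = 0.19445; Fe = 0.19445, O = 0.19445.
Al2O3 (M=101.961): mol = 0.20116; Al = 0.40232, O = 0.60348.
SiO2 (M=60.083): mol = 0.60916; Si = 0.60916, O = 1.21832.
ΣO = 2.42535; factor = 12/ΣO = 4.94774.
Si apfu = 0.60916 × 4.94774 = 3.014.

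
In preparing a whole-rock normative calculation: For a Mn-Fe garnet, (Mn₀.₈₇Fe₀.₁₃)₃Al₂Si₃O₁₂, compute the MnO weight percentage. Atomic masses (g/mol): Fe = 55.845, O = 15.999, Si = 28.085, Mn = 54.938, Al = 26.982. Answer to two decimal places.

Formula mass = 495.375 g/mol.
2.61 Mn → 2.6100 mol MnO per formula unit; M(MnO) = 70.937, so MnO mass = 185.146 g.
185.146/495.375 × 100 = 37.37 wt%.

37.37 wt%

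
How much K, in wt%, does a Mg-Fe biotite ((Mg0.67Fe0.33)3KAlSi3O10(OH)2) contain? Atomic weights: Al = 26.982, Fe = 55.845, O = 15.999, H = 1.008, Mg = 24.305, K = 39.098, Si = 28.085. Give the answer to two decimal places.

M((Mg0.67Fe0.33)3KAlSi3O10(OH)2) = 448.479 g/mol.
K contributes 1 × 39.098 = 39.098 g per mole.
39.098/448.479 = 0.0872 → 8.72%.

8.72 wt%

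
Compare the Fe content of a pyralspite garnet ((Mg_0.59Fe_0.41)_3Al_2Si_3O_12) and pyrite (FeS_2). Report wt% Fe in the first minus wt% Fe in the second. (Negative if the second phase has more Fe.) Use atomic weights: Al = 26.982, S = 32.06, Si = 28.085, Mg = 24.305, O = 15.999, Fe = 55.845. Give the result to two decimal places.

-31.01 percentage points

M((Mg_0.59Fe_0.41)_3Al_2Si_3O_12) = 441.916 g/mol, so wt% Fe = 68.689/441.916 × 100 = 15.54%.
M(FeS_2) = 119.965 g/mol, so wt% Fe = 55.845/119.965 × 100 = 46.55%.
15.54 − 46.55 = -31.01 pp.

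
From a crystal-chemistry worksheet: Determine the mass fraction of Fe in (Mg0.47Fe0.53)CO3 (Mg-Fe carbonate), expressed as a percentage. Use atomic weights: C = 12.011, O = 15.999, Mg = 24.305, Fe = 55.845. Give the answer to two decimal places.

M((Mg0.47Fe0.53)CO3) = 101.029 g/mol.
Fe contributes 0.53 × 55.845 = 29.598 g per mole.
29.598/101.029 = 0.2930 → 29.30%.

29.30 mass %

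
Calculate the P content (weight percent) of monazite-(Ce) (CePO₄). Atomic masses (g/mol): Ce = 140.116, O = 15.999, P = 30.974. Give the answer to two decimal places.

13.18 weight percent

Formula mass = 1×140.116 + 1×30.974 + 4×15.999 = 235.086 g/mol, of which 30.974 g is P.
So P makes up 30.974/235.086 = 0.1318 of the mass, i.e. 13.18%.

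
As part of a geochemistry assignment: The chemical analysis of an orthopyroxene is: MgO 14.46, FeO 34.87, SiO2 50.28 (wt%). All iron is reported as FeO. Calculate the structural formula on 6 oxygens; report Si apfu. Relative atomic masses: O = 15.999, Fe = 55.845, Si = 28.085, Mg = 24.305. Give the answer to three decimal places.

14.46 wt% MgO ÷ 40.304 g/mol = 0.35877 mol, giving 0.35877 Mg and 0.35877 O.
34.87 wt% FeO ÷ 71.844 g/mol = 0.48536 mol, giving 0.48536 Fe and 0.48536 O.
50.28 wt% SiO2 ÷ 60.083 g/mol = 0.83684 mol, giving 0.83684 Si and 1.67368 O.
Oxygen sums to 2.51781; scaling by 6/2.51781 = 2.38302 puts the formula on 6 O.
Si: 0.83684 × 2.38302 = 1.994 atoms per formula unit.

1.994 Si apfu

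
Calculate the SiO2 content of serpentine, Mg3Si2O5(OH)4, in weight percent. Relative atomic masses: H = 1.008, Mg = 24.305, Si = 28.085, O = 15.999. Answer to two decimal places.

43.36 wt%

Molar mass of Mg3Si2O5(OH)4 = 3·24.305 + 2·28.085 + 9·15.999 + 4·1.008 = 277.108 g/mol.
Each formula unit contains 2 Si, equivalent to 2/1 = 2.0000 mol SiO2.
M(SiO2) = 1×28.085 + 2×15.999 = 60.083 g/mol.
Mass of SiO2 per formula unit = 2.0000 × 60.083 = 120.166 g.
SiO2 wt% = 120.166 / 277.108 × 100 = 43.36%.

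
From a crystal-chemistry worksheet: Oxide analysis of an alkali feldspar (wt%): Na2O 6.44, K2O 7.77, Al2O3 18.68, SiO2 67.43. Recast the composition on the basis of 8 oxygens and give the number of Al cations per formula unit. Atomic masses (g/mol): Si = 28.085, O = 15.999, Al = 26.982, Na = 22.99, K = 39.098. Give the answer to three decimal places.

0.983 Al apfu

Na2O (M=61.979): mol = 0.10391; Na = 0.20782, O = 0.10391.
K2O (M=94.195): mol = 0.08249; K = 0.16498, O = 0.08249.
Al2O3 (M=101.961): mol = 0.18321; Al = 0.36642, O = 0.54963.
SiO2 (M=60.083): mol = 1.12228; Si = 1.12228, O = 2.24456.
ΣO = 2.98059; factor = 8/ΣO = 2.68403.
Al apfu = 0.36642 × 2.68403 = 0.983.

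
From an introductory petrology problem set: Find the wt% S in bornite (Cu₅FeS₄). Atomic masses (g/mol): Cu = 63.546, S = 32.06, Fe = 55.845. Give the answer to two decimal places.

Formula mass = 5*63.546 + 1*55.845 + 4*32.06 = 501.815 g/mol, of which 128.240 g is S.
So S makes up 128.240/501.815 = 0.2556 of the mass, i.e. 25.56%.

25.56 weight percent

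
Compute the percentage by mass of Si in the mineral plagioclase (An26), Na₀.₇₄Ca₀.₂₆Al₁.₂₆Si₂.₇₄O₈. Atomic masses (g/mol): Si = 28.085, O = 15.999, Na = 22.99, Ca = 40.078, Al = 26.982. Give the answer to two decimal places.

Formula mass = 0.74×22.99 + 0.26×40.078 + 1.26×26.982 + 2.74×28.085 + 8×15.999 = 266.375 g/mol, of which 76.953 g is Si.
So Si makes up 76.953/266.375 = 0.2889 of the mass, i.e. 28.89%.

28.89 weight percent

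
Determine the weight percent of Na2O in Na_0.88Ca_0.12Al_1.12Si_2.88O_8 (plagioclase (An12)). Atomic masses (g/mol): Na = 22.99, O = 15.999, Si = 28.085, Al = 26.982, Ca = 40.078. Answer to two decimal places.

10.32 wt%

M(Na_0.88Ca_0.12Al_1.12Si_2.88O_8) = 264.137 g/mol; M(Na2O) = 61.979 g/mol.
Moles Na2O per formula unit = 0.88 Na ÷ 2 = 0.4400.
Na2O fraction = (0.4400 × 61.979) / 264.137 = 27.271/264.137 = 0.1032.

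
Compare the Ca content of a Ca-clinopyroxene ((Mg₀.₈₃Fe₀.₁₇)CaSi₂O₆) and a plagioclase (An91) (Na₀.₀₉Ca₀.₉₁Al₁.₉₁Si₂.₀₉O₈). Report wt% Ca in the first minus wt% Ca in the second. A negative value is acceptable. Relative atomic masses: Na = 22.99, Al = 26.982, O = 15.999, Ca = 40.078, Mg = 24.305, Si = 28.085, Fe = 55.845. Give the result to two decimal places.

4.88 percentage points

First mineral: 40.078 g Ca in 221.909 g formula = 18.06 wt% Ca.
Second mineral: 36.471 g Ca in 276.765 g formula = 13.18 wt% Ca.
18.06% − 13.18% gives a difference of 4.88 percentage points.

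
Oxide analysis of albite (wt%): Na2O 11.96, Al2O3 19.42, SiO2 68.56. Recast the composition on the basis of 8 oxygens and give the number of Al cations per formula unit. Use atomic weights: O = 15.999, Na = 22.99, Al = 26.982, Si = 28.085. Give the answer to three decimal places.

11.96 wt% Na2O ÷ 61.979 g/mol = 0.19297 mol, giving 0.38594 Na and 0.19297 O.
19.42 wt% Al2O3 ÷ 101.961 g/mol = 0.19046 mol, giving 0.38092 Al and 0.57138 O.
68.56 wt% SiO2 ÷ 60.083 g/mol = 1.14109 mol, giving 1.14109 Si and 2.28218 O.
Oxygen sums to 3.04653; scaling by 8/3.04653 = 2.62594 puts the formula on 8 O.
Al: 0.38092 × 2.62594 = 1.000 atoms per formula unit.

1.000 Al apfu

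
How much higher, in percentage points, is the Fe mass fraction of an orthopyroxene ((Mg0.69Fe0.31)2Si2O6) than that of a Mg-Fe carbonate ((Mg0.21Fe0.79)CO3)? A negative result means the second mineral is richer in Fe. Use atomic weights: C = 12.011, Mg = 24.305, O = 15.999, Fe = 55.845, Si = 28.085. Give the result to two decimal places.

-24.68 percentage points

M((Mg0.69Fe0.31)2Si2O6) = 220.329 g/mol, so wt% Fe = 34.624/220.329 × 100 = 15.71%.
M((Mg0.21Fe0.79)CO3) = 109.230 g/mol, so wt% Fe = 44.118/109.230 × 100 = 40.39%.
15.71 − 40.39 = -24.68 pp.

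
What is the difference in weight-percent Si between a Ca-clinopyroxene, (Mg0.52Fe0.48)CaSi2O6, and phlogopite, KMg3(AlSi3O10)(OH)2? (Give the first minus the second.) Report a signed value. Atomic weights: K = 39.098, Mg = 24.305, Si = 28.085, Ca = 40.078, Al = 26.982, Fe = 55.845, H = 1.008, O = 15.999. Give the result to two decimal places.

First mineral: 56.170 g Si in 231.686 g formula = 24.24 wt% Si.
Second mineral: 84.255 g Si in 417.254 g formula = 20.19 wt% Si.
24.24% − 20.19% gives a difference of 4.05 percentage points.

4.05 percentage points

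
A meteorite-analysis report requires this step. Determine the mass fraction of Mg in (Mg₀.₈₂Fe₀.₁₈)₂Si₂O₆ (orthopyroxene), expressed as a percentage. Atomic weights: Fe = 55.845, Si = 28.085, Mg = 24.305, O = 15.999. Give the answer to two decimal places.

Molar mass of (Mg₀.₈₂Fe₀.₁₈)₂Si₂O₆: 1.64*24.305 + 0.36*55.845 + 2*28.085 + 6*15.999 = 212.128 g/mol.
Mass of Mg per formula unit: 1.64 × 24.305 = 39.860 g.
Weight fraction Mg = 39.860 / 212.128 = 0.1879.

18.79 weight percent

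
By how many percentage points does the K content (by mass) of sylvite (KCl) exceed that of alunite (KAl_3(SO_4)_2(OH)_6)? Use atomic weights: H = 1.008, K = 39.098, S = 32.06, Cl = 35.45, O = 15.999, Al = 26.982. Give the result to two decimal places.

M(KCl) = 74.548 g/mol, so wt% K = 39.098/74.548 × 100 = 52.45%.
M(KAl_3(SO_4)_2(OH)_6) = 414.198 g/mol, so wt% K = 39.098/414.198 × 100 = 9.44%.
52.45 − 9.44 = 43.01 pp.

43.01 percentage points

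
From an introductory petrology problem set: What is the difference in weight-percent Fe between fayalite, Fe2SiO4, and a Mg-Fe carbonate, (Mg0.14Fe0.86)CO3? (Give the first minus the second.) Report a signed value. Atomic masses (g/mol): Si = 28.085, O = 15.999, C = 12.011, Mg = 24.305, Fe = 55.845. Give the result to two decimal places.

First mineral: 111.690 g Fe in 203.771 g formula = 54.81 wt% Fe.
Second mineral: 48.027 g Fe in 111.437 g formula = 43.10 wt% Fe.
54.81% − 43.10% gives a difference of 11.71 percentage points.

11.71 percentage points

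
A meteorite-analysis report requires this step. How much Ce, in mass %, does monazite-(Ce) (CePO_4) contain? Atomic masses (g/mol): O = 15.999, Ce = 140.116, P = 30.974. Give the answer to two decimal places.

Formula mass = 1×140.116 + 1×30.974 + 4×15.999 = 235.086 g/mol, of which 140.116 g is Ce.
So Ce makes up 140.116/235.086 = 0.5960 of the mass, i.e. 59.60%.

59.60 mass %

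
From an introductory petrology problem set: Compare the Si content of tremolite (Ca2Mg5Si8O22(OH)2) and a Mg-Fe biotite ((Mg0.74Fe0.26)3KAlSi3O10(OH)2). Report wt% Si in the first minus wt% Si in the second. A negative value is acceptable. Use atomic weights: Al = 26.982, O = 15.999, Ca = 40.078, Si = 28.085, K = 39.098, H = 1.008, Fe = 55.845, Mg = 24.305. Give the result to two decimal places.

M(Ca2Mg5Si8O22(OH)2) = 812.353 g/mol, so wt% Si = 224.680/812.353 × 100 = 27.66%.
M((Mg0.74Fe0.26)3KAlSi3O10(OH)2) = 441.855 g/mol, so wt% Si = 84.255/441.855 × 100 = 19.07%.
27.66 − 19.07 = 8.59 pp.

8.59 percentage points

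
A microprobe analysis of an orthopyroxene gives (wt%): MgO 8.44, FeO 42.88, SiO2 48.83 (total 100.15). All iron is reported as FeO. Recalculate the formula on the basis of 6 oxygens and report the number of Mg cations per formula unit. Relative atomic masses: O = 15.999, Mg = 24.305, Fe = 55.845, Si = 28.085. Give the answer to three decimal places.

0.517 Mg apfu

MgO (M=40.304): mol = 0.20941; Mg = 0.20941, O = 0.20941.
FeO (M=71.844): mol = 0.59685; Fe = 0.59685, O = 0.59685.
SiO2 (M=60.083): mol = 0.81271; Si = 0.81271, O = 1.62542.
ΣO = 2.43168; factor = 6/ΣO = 2.46743.
Mg apfu = 0.20941 × 2.46743 = 0.517.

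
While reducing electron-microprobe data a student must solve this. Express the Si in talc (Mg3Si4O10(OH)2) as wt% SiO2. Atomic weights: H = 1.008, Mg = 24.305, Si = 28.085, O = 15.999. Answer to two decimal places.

Molar mass of Mg3Si4O10(OH)2 = 3×24.305 + 4×28.085 + 12×15.999 + 2×1.008 = 379.259 g/mol.
Each formula unit contains 4 Si, equivalent to 4/1 = 4.0000 mol SiO2.
M(SiO2) = 1×28.085 + 2×15.999 = 60.083 g/mol.
Mass of SiO2 per formula unit = 4.0000 × 60.083 = 240.332 g.
SiO2 wt% = 240.332 / 379.259 × 100 = 63.37%.

63.37 wt%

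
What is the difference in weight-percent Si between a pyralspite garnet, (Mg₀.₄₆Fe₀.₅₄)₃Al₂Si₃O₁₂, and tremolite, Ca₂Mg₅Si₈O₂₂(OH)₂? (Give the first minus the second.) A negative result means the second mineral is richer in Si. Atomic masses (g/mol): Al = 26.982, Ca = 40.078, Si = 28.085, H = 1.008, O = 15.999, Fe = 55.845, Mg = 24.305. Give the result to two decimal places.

-9.11 percentage points

First mineral: 84.255 g Si in 454.217 g formula = 18.55 wt% Si.
Second mineral: 224.680 g Si in 812.353 g formula = 27.66 wt% Si.
18.55% − 27.66% gives a difference of -9.11 percentage points.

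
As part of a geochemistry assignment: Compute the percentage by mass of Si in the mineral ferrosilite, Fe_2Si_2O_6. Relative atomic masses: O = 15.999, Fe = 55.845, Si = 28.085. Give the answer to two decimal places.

21.29 weight percent

Molar mass of Fe_2Si_2O_6: 2·55.845 + 2·28.085 + 6·15.999 = 263.854 g/mol.
Mass of Si per formula unit: 2 × 28.085 = 56.170 g.
Weight fraction Si = 56.170 / 263.854 = 0.2129.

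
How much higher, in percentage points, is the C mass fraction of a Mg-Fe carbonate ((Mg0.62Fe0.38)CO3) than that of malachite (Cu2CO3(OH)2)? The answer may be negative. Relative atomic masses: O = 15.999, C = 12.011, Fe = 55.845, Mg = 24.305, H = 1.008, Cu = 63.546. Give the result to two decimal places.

First mineral: 12.011 g C in 96.298 g formula = 12.47 wt% C.
Second mineral: 12.011 g C in 221.114 g formula = 5.43 wt% C.
12.47% − 5.43% gives a difference of 7.04 percentage points.

7.04 percentage points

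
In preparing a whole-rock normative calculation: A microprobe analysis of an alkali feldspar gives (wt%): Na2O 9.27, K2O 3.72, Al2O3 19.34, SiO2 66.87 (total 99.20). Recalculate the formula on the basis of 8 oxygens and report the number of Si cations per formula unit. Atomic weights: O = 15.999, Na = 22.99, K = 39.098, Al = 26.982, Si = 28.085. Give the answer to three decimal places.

Na2O (M=61.979): mol = 0.14957; Na = 0.29914, O = 0.14957.
K2O (M=94.195): mol = 0.03949; K = 0.07898, O = 0.03949.
Al2O3 (M=101.961): mol = 0.18968; Al = 0.37936, O = 0.56904.
SiO2 (M=60.083): mol = 1.11296; Si = 1.11296, O = 2.22592.
ΣO = 2.98402; factor = 8/ΣO = 2.68095.
Si apfu = 1.11296 × 2.68095 = 2.984.

2.984 Si apfu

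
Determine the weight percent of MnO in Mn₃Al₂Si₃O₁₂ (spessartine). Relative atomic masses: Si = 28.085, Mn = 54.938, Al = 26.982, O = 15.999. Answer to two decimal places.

M(Mn₃Al₂Si₃O₁₂) = 495.021 g/mol; M(MnO) = 70.937 g/mol.
Moles MnO per formula unit = 3 Mn ÷ 1 = 3.0000.
MnO fraction = (3.0000 × 70.937) / 495.021 = 212.811/495.021 = 0.4299.

42.99 wt%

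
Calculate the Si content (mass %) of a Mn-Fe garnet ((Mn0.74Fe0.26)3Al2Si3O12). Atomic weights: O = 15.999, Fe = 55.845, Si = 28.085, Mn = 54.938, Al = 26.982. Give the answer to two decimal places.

M((Mn0.74Fe0.26)3Al2Si3O12) = 495.728 g/mol.
Si contributes 3 × 28.085 = 84.255 g per mole.
84.255/495.728 = 0.1700 → 17.00%.

17.00 mass %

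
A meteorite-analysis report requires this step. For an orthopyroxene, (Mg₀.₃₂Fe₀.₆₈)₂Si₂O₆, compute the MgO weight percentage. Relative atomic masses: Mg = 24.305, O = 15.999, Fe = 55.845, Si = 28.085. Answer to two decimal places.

10.59 wt%

Molar mass of (Mg₀.₃₂Fe₀.₆₈)₂Si₂O₆ = 0.64×24.305 + 1.36×55.845 + 2×28.085 + 6×15.999 = 243.668 g/mol.
Each formula unit contains 0.64 Mg, equivalent to 0.64/1 = 0.6400 mol MgO.
M(MgO) = 1×24.305 + 1×15.999 = 40.304 g/mol.
Mass of MgO per formula unit = 0.6400 × 40.304 = 25.795 g.
MgO wt% = 25.795 / 243.668 × 100 = 10.59%.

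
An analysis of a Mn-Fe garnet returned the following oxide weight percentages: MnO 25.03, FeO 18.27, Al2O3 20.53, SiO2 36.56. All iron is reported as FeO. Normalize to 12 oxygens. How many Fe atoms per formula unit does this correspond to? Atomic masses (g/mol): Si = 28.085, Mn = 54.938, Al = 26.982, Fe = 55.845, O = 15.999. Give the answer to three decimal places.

1.257 Fe apfu

MnO: 25.03/70.937 = 0.35285 mol → 0.35285 mol Mn, 0.35285 mol O.
FeO: 18.27/71.844 = 0.25430 mol → 0.25430 mol Fe, 0.25430 mol O.
Al2O3: 20.53/101.961 = 0.20135 mol → 0.40270 mol Al, 0.60405 mol O.
SiO2: 36.56/60.083 = 0.60849 mol → 0.60849 mol Si, 1.21698 mol O.
Total oxygen = 2.42818 mol. Normalization factor = 12/2.42818 = 4.94197.
Fe per 12 O = 0.25430 × 4.94197 = 1.257.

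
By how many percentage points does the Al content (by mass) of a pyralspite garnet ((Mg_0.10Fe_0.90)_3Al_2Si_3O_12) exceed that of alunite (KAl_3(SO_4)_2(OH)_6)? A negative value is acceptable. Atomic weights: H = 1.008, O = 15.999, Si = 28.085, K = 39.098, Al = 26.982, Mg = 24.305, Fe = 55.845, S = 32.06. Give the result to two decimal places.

-8.49 percentage points

Al in (Mg_0.10Fe_0.90)_3Al_2Si_3O_12: molar mass 488.280 g/mol; 2×26.982 = 53.964 g → 11.05 wt%.
Al in KAl_3(SO_4)_2(OH)_6: molar mass 414.198 g/mol; 3×26.982 = 80.946 g → 19.54 wt%.
Difference = 11.05 − 19.54 = -8.49 percentage points.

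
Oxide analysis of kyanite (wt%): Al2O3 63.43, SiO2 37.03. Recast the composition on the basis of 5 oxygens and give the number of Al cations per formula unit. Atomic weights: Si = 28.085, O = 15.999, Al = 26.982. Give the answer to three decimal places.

Al2O3: 63.43/101.961 = 0.62210 mol → 1.24420 mol Al, 1.86630 mol O.
SiO2: 37.03/60.083 = 0.61631 mol → 0.61631 mol Si, 1.23262 mol O.
Total oxygen = 3.09892 mol. Normalization factor = 5/3.09892 = 1.61347.
Al per 5 O = 1.24420 × 1.61347 = 2.007.

2.007 Al apfu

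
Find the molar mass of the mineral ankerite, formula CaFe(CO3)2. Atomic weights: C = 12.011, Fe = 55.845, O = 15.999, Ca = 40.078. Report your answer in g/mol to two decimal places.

215.94 g/mol

M = 1*40.078 + 1*55.845 + 2*12.011 + 6*15.999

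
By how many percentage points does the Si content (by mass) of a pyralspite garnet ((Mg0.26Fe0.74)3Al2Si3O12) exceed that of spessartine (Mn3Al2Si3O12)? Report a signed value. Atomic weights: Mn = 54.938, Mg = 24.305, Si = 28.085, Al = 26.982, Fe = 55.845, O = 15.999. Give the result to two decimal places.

0.79 percentage points

M((Mg0.26Fe0.74)3Al2Si3O12) = 473.141 g/mol, so wt% Si = 84.255/473.141 × 100 = 17.81%.
M(Mn3Al2Si3O12) = 495.021 g/mol, so wt% Si = 84.255/495.021 × 100 = 17.02%.
17.81 − 17.02 = 0.79 pp.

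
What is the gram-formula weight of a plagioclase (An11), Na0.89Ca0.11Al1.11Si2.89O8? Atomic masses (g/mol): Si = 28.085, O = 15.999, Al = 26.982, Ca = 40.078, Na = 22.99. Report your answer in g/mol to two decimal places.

263.98 g/mol

M = 0.89×22.99 + 0.11×40.078 + 1.11×26.982 + 2.89×28.085 + 8×15.999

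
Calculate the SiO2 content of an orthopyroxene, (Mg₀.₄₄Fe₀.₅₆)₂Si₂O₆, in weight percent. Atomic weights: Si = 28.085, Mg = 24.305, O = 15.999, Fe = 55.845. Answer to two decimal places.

Molar mass of (Mg₀.₄₄Fe₀.₅₆)₂Si₂O₆ = 0.88*24.305 + 1.12*55.845 + 2*28.085 + 6*15.999 = 236.099 g/mol.
Each formula unit contains 2 Si, equivalent to 2/1 = 2.0000 mol SiO2.
M(SiO2) = 1×28.085 + 2×15.999 = 60.083 g/mol.
Mass of SiO2 per formula unit = 2.0000 × 60.083 = 120.166 g.
SiO2 wt% = 120.166 / 236.099 × 100 = 50.90%.

50.90 wt%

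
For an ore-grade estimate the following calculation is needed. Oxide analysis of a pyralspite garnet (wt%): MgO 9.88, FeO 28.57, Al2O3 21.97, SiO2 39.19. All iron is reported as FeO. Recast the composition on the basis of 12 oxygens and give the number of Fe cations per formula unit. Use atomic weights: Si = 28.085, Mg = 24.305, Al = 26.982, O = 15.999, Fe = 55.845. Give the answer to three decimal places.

MgO (M=40.304): mol = 0.24514; Mg = 0.24514, O = 0.24514.
FeO (M=71.844): mol = 0.39767; Fe = 0.39767, O = 0.39767.
Al2O3 (M=101.961): mol = 0.21547; Al = 0.43094, O = 0.64641.
SiO2 (M=60.083): mol = 0.65226; Si = 0.65226, O = 1.30452.
ΣO = 2.59374; factor = 12/ΣO = 4.62652.
Fe apfu = 0.39767 × 4.62652 = 1.840.

1.840 Fe apfu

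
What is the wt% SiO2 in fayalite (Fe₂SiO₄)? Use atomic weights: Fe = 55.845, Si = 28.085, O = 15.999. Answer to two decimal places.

29.49 wt%

M(Fe₂SiO₄) = 203.771 g/mol; M(SiO2) = 60.083 g/mol.
Moles SiO2 per formula unit = 1 Si ÷ 1 = 1.0000.
SiO2 fraction = (1.0000 × 60.083) / 203.771 = 60.083/203.771 = 0.2949.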